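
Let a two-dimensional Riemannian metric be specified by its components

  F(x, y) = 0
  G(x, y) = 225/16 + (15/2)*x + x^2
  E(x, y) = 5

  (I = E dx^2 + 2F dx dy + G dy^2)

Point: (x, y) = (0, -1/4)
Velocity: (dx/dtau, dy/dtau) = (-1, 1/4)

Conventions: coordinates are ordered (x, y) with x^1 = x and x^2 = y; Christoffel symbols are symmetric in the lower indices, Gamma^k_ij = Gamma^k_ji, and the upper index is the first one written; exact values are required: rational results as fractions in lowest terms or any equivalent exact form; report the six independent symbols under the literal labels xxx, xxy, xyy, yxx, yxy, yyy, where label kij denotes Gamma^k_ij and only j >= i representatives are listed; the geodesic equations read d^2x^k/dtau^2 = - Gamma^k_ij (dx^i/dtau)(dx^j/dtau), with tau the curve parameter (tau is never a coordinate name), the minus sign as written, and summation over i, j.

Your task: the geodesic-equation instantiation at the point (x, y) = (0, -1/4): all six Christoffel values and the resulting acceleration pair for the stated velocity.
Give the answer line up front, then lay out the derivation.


Answer: Gamma_xxx = 0, Gamma_xxy = 0, Gamma_xyy = -3/4, Gamma_yxx = 0, Gamma_yxy = 4/15, Gamma_yyy = 0; accelerations (d^2x/dtau^2, d^2y/dtau^2) = (3/64, 2/15)

E = 5, F = 0, G = 225/16 at the point
E_x = 0, E_y = 0, F_x = 0, F_y = 0, G_x = 15/2, G_y = 0
EG - F^2 = 1125/16;  g^inv = (16/1125) * [[225/16, 0], [0, 5]]
first-kind symbols [ij,l] = (1/2)(d_i g_jl + d_j g_il - d_l g_ij): [xx,x] = E_x/2 = 0, [xx,y] = F_x - E_y/2 = 0, [xy,x] = E_y/2 = 0, [xy,y] = G_x/2 = 15/4, [yy,x] = F_y - G_x/2 = -15/4, [yy,y] = G_y/2 = 0
Gamma^x_ij = (G*[ij,x] - F*[ij,y])/(EG - F^2), Gamma^y_ij = (E*[ij,y] - F*[ij,x])/(EG - F^2)
Gamma_xxx = 0, Gamma_xxy = 0, Gamma_xyy = -3/4, Gamma_yxx = 0, Gamma_yxy = 4/15, Gamma_yyy = 0
d^2x/dtau^2 = -(Gamma_xxx*(-1)^2 + 2*Gamma_xxy*(-1)*(1/4) + Gamma_xyy*(1/4)^2) = 3/64
d^2y/dtau^2 = -(Gamma_yxx*(-1)^2 + 2*Gamma_yxy*(-1)*(1/4) + Gamma_yyy*(1/4)^2) = 2/15


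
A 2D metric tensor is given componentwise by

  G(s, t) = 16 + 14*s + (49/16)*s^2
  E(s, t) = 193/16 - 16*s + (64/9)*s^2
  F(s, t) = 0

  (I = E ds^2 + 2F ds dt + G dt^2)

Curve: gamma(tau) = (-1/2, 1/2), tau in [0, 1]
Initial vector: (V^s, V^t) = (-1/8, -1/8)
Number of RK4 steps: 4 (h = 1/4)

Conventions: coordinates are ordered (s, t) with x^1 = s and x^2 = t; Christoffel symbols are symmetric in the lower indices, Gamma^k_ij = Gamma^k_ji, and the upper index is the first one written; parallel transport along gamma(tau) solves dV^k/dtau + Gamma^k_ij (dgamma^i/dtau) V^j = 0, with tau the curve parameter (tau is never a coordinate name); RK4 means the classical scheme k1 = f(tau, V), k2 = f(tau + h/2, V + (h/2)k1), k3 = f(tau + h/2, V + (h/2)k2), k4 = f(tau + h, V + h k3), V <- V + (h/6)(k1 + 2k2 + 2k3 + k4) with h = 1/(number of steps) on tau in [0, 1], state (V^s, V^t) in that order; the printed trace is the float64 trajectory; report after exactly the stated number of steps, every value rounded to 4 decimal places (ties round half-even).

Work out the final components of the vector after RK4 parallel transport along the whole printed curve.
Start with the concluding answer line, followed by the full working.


Answer: V^s = -0.1250, V^t = -0.1250

gamma'(tau) = (0, 0); f(tau, V)^k = -Gamma^k_ij(gamma(tau)) gamma'^i(tau) V^j; h = 1/4; intermediate values shown to 6 dp
curve data and Christoffel symbols at the stage parameters:
  tau = 0.000000: gamma = (-0.500000, 0.500000), gamma' = (0.000000, 0.000000); Gamma_sss = -0.529094, Gamma_sst = 0.000000, Gamma_stt = -0.250397, Gamma_tss = 0.000000, Gamma_tst = 0.560000, Gamma_ttt = 0.000000
  tau = 0.125000: gamma = (-0.500000, 0.500000), gamma' = (0.000000, 0.000000); Gamma_sss = -0.529094, Gamma_sst = 0.000000, Gamma_stt = -0.250397, Gamma_tss = 0.000000, Gamma_tst = 0.560000, Gamma_ttt = 0.000000
  tau = 0.250000: gamma = (-0.500000, 0.500000), gamma' = (0.000000, 0.000000); Gamma_sss = -0.529094, Gamma_sst = 0.000000, Gamma_stt = -0.250397, Gamma_tss = 0.000000, Gamma_tst = 0.560000, Gamma_ttt = 0.000000
  tau = 0.375000: gamma = (-0.500000, 0.500000), gamma' = (0.000000, 0.000000); Gamma_sss = -0.529094, Gamma_sst = 0.000000, Gamma_stt = -0.250397, Gamma_tss = 0.000000, Gamma_tst = 0.560000, Gamma_ttt = 0.000000
  tau = 0.500000: gamma = (-0.500000, 0.500000), gamma' = (0.000000, 0.000000); Gamma_sss = -0.529094, Gamma_sst = 0.000000, Gamma_stt = -0.250397, Gamma_tss = 0.000000, Gamma_tst = 0.560000, Gamma_ttt = 0.000000
  tau = 0.625000: gamma = (-0.500000, 0.500000), gamma' = (0.000000, 0.000000); Gamma_sss = -0.529094, Gamma_sst = 0.000000, Gamma_stt = -0.250397, Gamma_tss = 0.000000, Gamma_tst = 0.560000, Gamma_ttt = 0.000000
  tau = 0.750000: gamma = (-0.500000, 0.500000), gamma' = (0.000000, 0.000000); Gamma_sss = -0.529094, Gamma_sst = 0.000000, Gamma_stt = -0.250397, Gamma_tss = 0.000000, Gamma_tst = 0.560000, Gamma_ttt = 0.000000
  tau = 0.875000: gamma = (-0.500000, 0.500000), gamma' = (0.000000, 0.000000); Gamma_sss = -0.529094, Gamma_sst = 0.000000, Gamma_stt = -0.250397, Gamma_tss = 0.000000, Gamma_tst = 0.560000, Gamma_ttt = 0.000000
  tau = 1.000000: gamma = (-0.500000, 0.500000), gamma' = (0.000000, 0.000000); Gamma_sss = -0.529094, Gamma_sst = 0.000000, Gamma_stt = -0.250397, Gamma_tss = 0.000000, Gamma_tst = 0.560000, Gamma_ttt = 0.000000
step 0: V^s = -0.1250, V^t = -0.1250
step 1: k1 = (0.000000, 0.000000), k2 = (0.000000, 0.000000), k3 = (0.000000, 0.000000), k4 = (0.000000, 0.000000); V <- V + (h/6)(k1 + 2k2 + 2k3 + k4): V^s = -0.1250, V^t = -0.1250
step 2: k1 = (0.000000, 0.000000), k2 = (0.000000, 0.000000), k3 = (0.000000, 0.000000), k4 = (0.000000, 0.000000); V <- V + (h/6)(k1 + 2k2 + 2k3 + k4): V^s = -0.1250, V^t = -0.1250
step 3: k1 = (0.000000, 0.000000), k2 = (0.000000, 0.000000), k3 = (0.000000, 0.000000), k4 = (0.000000, 0.000000); V <- V + (h/6)(k1 + 2k2 + 2k3 + k4): V^s = -0.1250, V^t = -0.1250
step 4: k1 = (0.000000, 0.000000), k2 = (0.000000, 0.000000), k3 = (0.000000, 0.000000), k4 = (0.000000, 0.000000); V <- V + (h/6)(k1 + 2k2 + 2k3 + k4): V^s = -0.1250, V^t = -0.1250


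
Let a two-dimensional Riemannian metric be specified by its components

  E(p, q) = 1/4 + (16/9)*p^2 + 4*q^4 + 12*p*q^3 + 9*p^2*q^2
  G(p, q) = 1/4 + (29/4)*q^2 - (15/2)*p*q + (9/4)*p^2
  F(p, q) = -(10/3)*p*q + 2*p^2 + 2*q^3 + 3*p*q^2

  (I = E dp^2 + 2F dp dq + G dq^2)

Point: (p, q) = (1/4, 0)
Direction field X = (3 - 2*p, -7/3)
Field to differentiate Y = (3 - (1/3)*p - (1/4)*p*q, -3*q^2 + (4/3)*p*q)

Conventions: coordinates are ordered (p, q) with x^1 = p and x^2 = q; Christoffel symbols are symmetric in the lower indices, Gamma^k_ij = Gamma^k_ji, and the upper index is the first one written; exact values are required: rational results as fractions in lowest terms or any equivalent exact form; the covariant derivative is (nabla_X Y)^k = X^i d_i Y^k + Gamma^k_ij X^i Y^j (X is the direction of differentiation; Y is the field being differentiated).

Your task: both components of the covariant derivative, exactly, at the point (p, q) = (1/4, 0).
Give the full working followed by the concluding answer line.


E = 13/36, F = 1/8, G = 25/64 at the point
E_p = 8/9, E_q = 0, F_p = 1, F_q = -5/6, G_p = 9/8, G_q = -15/8
EG - F^2 = 289/2304;  g^inv = (2304/289) * [[25/64, -1/8], [-1/8, 13/36]]
first-kind symbols [ij,l] = (1/2)(d_i g_jl + d_j g_il - d_l g_ij): [pp,p] = E_p/2 = 4/9, [pp,q] = F_p - E_q/2 = 1, [pq,p] = E_q/2 = 0, [pq,q] = G_p/2 = 9/16, [qq,p] = F_q - G_p/2 = -67/48, [qq,q] = G_q/2 = -15/16
Gamma^p_ij = (G*[ij,p] - F*[ij,q])/(EG - F^2), Gamma^q_ij = (E*[ij,q] - F*[ij,p])/(EG - F^2)
Gamma_ppp = 112/289, Gamma_ppq = -162/289, Gamma_pqq = -3945/1156, Gamma_qpp = 704/289, Gamma_qpq = 468/289, Gamma_qqq = -378/289
X = (5/2, -7/3), Y = (35/12, 0) at the point

Answer: (nabla_X Y)^p = 82583/13872, (nabla_X Y)^q = 15512/2601


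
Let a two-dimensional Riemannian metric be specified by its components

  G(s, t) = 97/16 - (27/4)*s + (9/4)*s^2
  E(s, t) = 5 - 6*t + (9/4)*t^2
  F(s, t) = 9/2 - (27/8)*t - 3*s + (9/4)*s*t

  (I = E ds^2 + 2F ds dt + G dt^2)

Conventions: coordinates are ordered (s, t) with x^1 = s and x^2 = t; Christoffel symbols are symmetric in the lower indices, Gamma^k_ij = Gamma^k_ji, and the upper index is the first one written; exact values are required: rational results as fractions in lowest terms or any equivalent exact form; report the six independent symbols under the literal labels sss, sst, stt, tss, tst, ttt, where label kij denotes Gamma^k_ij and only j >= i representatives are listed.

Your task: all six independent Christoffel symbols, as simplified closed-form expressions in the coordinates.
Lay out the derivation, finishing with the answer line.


E = 5 - 6*t + (9/4)*t^2; F = 9/2 - (27/8)*t - 3*s + (9/4)*s*t; G = 97/16 - (27/4)*s + (9/4)*s^2
Gamma^k_ij = (1/2) g^{kl} (d_i g_jl + d_j g_il - d_l g_ij), with g^inv = (1/(EG-F^2)) [[G, -F], [-F, E]]
first partials: E_s = 0, E_t = -6 + (9/2)*t, F_s = -3 + (9/4)*t, F_t = -27/8 + (9/4)*s, G_s = -27/4 + (9/2)*s, G_t = 0
D = EG - F^2 = 161/16 - 6*t - (27/4)*s + (9/4)*t^2 + (9/4)*s^2
expanded: Gamma^s_ss = (G E_s - 2F F_s + F E_t)/(2D), Gamma^s_st = (G E_t - F G_s)/(2D), Gamma^s_tt = (2G F_t - G G_s - F G_t)/(2D), Gamma^t_ss = (2E F_s - E E_t - F E_s)/(2D), Gamma^t_st = (E G_s - F E_t)/(2D), Gamma^t_tt = (E G_t - 2F F_t + F G_s)/(2D); substitute and cancel common factors

Answer: Gamma_sss = 0, Gamma_sst = (36*t - 48)/(36*s^2 - 108*s + 36*t^2 - 96*t + 161), Gamma_stt = 0, Gamma_tss = 0, Gamma_tst = (36*s - 54)/(36*s^2 - 108*s + 36*t^2 - 96*t + 161), Gamma_ttt = 0


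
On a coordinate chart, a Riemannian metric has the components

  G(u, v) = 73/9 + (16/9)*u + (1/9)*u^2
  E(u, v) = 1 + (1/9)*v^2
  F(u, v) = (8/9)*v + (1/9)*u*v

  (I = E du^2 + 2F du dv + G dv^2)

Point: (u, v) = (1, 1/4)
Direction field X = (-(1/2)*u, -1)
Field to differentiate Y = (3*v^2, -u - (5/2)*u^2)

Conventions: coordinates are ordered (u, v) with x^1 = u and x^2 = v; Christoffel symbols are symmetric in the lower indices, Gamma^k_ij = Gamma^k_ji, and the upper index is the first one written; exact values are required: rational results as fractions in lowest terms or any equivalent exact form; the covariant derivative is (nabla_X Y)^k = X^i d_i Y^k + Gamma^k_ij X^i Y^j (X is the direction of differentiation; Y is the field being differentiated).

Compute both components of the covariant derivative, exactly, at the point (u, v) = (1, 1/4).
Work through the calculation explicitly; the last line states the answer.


E = 145/144, F = 1/4, G = 10 at the point
E_u = 0, E_v = 1/18, F_u = 1/36, F_v = 1, G_u = 2, G_v = 0
EG - F^2 = 1441/144;  g^inv = (144/1441) * [[10, -1/4], [-1/4, 145/144]]
first-kind symbols [ij,l] = (1/2)(d_i g_jl + d_j g_il - d_l g_ij): [uu,u] = E_u/2 = 0, [uu,v] = F_u - E_v/2 = 0, [uv,u] = E_v/2 = 1/36, [uv,v] = G_u/2 = 1, [vv,u] = F_v - G_u/2 = 0, [vv,v] = G_v/2 = 0
Gamma^u_ij = (G*[ij,u] - F*[ij,v])/(EG - F^2), Gamma^v_ij = (E*[ij,v] - F*[ij,u])/(EG - F^2)
Gamma_uuu = 0, Gamma_uuv = 4/1441, Gamma_uvv = 0, Gamma_vuu = 0, Gamma_vuv = 144/1441, Gamma_vvv = 0
X = (-1/2, -1), Y = (3/16, -7/2) at the point

Answer: (nabla_X Y)^u = -8621/5764, (nabla_X Y)^v = 4548/1441


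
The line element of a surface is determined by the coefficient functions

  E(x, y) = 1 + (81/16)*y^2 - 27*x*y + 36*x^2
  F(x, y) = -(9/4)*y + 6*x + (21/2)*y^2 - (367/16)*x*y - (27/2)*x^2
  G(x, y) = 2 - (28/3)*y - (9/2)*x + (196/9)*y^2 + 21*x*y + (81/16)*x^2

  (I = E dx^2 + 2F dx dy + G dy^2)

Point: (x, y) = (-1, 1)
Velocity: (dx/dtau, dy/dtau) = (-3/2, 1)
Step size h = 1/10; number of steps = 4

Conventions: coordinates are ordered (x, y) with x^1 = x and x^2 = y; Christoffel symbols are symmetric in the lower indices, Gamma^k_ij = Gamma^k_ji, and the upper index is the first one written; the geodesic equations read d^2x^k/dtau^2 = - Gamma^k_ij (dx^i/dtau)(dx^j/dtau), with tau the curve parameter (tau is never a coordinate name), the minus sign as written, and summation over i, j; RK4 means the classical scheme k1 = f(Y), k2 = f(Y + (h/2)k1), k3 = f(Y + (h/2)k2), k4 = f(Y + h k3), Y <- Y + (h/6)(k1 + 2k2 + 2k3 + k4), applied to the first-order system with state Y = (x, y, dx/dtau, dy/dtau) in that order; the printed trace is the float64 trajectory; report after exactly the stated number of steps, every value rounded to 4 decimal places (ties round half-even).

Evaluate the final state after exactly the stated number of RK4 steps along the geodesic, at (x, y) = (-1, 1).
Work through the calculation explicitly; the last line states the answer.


f(Y) = (dx/dtau, dy/dtau, -Gamma^x_ij Y'^i Y'^j, -Gamma^y_ij Y'^i Y'^j) with the Gammas evaluated at the stage position; h = 0.100000; intermediate values shown to 6 dp
step 0: x = -1.0000, y = 1.0000, dx/dtau = -1.5000, dy/dtau = 1.0000
step 1:
  k1: at (x, y) = (-1.000000, 1.000000), (dx/dtau, dy/dtau) = (-1.500000, 1.000000); Gamma_xxx = -0.696502, Gamma_xxy = 0.261188, Gamma_xyy = 0.541724, Gamma_yxx = -0.119601, Gamma_yxy = 0.044850, Gamma_yyy = 0.093023; k1 = (-1.500000, 1.000000, 1.808970, 0.310631)
  k2: at (x, y) = (-1.075000, 1.050000), (dx/dtau, dy/dtau) = (-1.409551, 1.015532); Gamma_xxx = -0.653954, Gamma_xxy = 0.245233, Gamma_xyy = 0.508631, Gamma_yxx = -0.109920, Gamma_yxy = 0.041220, Gamma_yyy = 0.085493; k2 = (-1.409551, 1.015532, 1.476821, 0.248232)
  k3: at (x, y) = (-1.070478, 1.050777), (dx/dtau, dy/dtau) = (-1.426159, 1.012412); Gamma_xxx = -0.655359, Gamma_xxy = 0.245760, Gamma_xyy = 0.509724, Gamma_yxx = -0.111504, Gamma_yxy = 0.041814, Gamma_yyy = 0.086725; k3 = (-1.426159, 1.012412, 1.520184, 0.258646)
  k4: at (x, y) = (-1.142616, 1.101241), (dx/dtau, dy/dtau) = (-1.347982, 1.025865); Gamma_xxx = -0.618293, Gamma_xxy = 0.231860, Gamma_xyy = 0.480895, Gamma_yxx = -0.103887, Gamma_yxy = 0.038958, Gamma_yyy = 0.080801; k4 = (-1.347982, 1.025865, 1.258634, 0.211479)
  Y <- Y + (h/6)(k1 + 2k2 + 2k3 + k4): x = -1.1420, y = 1.1014, dx/dtau = -1.3490, dy/dtau = 1.0256
step 2:
  k1: at (x, y) = (-1.141990, 1.101363), (dx/dtau, dy/dtau) = (-1.348973, 1.025598); Gamma_xxx = -0.618464, Gamma_xxy = 0.231924, Gamma_xyy = 0.481028, Gamma_yxx = -0.104086, Gamma_yxy = 0.039032, Gamma_yyy = 0.080956; k1 = (-1.348973, 1.025598, 1.261203, 0.212257)
  k2: at (x, y) = (-1.209439, 1.152642), (dx/dtau, dy/dtau) = (-1.285913, 1.036211); Gamma_xxx = -0.586476, Gamma_xxy = 0.219928, Gamma_xyy = 0.456148, Gamma_yxx = -0.098703, Gamma_yxy = 0.037014, Gamma_yyy = 0.076769; k2 = (-1.285913, 1.036211, 1.066098, 0.179424)
  k3: at (x, y) = (-1.206286, 1.153173), (dx/dtau, dy/dtau) = (-1.295668, 1.034569); Gamma_xxx = -0.587268, Gamma_xxy = 0.220226, Gamma_xyy = 0.456764, Gamma_yxx = -0.099587, Gamma_yxy = 0.037345, Gamma_yyy = 0.077456; k3 = (-1.295668, 1.034569, 1.087397, 0.184396)
  k4: at (x, y) = (-1.271557, 1.204819), (dx/dtau, dy/dtau) = (-1.240233, 1.044037); Gamma_xxx = -0.558817, Gamma_xxy = 0.209556, Gamma_xyy = 0.434635, Gamma_yxx = -0.095196, Gamma_yxy = 0.035699, Gamma_yyy = 0.074042; k4 = (-1.240233, 1.044037, 0.928490, 0.158172)
  Y <- Y + (h/6)(k1 + 2k2 + 2k3 + k4): x = -1.2712, y = 1.2049, dx/dtau = -1.2407, dy/dtau = 1.0439
step 3:
  k1: at (x, y) = (-1.271196, 1.204882), (dx/dtau, dy/dtau) = (-1.240695, 1.043899); Gamma_xxx = -0.558898, Gamma_xxy = 0.209587, Gamma_xyy = 0.434699, Gamma_yxx = -0.095289, Gamma_yxy = 0.035733, Gamma_yyy = 0.074113; k1 = (-1.240695, 1.043899, 0.929521, 0.158478)
  k2: at (x, y) = (-1.333231, 1.257077), (dx/dtau, dy/dtau) = (-1.194219, 1.051823); Gamma_xxx = -0.533716, Gamma_xxy = 0.200143, Gamma_xyy = 0.415112, Gamma_yxx = -0.092006, Gamma_yxy = 0.034502, Gamma_yyy = 0.071561; k2 = (-1.194219, 1.051823, 0.804715, 0.138724)
  k3: at (x, y) = (-1.330907, 1.257474), (dx/dtau, dy/dtau) = (-1.200459, 1.050835); Gamma_xxx = -0.534196, Gamma_xxy = 0.200323, Gamma_xyy = 0.415486, Gamma_yxx = -0.092550, Gamma_yxy = 0.034706, Gamma_yyy = 0.071983; k3 = (-1.200459, 1.050835, 0.816439, 0.141449)
  k4: at (x, y) = (-1.391242, 1.309966), (dx/dtau, dy/dtau) = (-1.159051, 1.058044); Gamma_xxx = -0.511443, Gamma_xxy = 0.191791, Gamma_xyy = 0.397789, Gamma_yxx = -0.089787, Gamma_yxy = 0.033670, Gamma_yyy = 0.069834; k4 = (-1.159051, 1.058044, 0.712162, 0.125024)
  Y <- Y + (h/6)(k1 + 2k2 + 2k3 + k4): x = -1.3910, y = 1.3100, dx/dtau = -1.1593, dy/dtau = 1.0580
step 4:
  k1: at (x, y) = (-1.391015, 1.310003), (dx/dtau, dy/dtau) = (-1.159295, 1.057963); Gamma_xxx = -0.511486, Gamma_xxy = 0.191807, Gamma_xyy = 0.397822, Gamma_yxx = -0.089836, Gamma_yxy = 0.033688, Gamma_yyy = 0.069872; k1 = (-1.159295, 1.057963, 0.712642, 0.125166)
  k2: at (x, y) = (-1.448979, 1.362902), (dx/dtau, dy/dtau) = (-1.123663, 1.064221); Gamma_xxx = -0.490981, Gamma_xxy = 0.184118, Gamma_xyy = 0.381874, Gamma_yxx = -0.087672, Gamma_yxy = 0.032877, Gamma_yyy = 0.068190; k2 = (-1.123663, 1.064221, 0.627770, 0.112098)
  k3: at (x, y) = (-1.447198, 1.363214), (dx/dtau, dy/dtau) = (-1.127907, 1.063568); Gamma_xxx = -0.491288, Gamma_xxy = 0.184233, Gamma_xyy = 0.382113, Gamma_yxx = -0.088030, Gamma_yxy = 0.033011, Gamma_yyy = 0.068468; k3 = (-1.127907, 1.063568, 0.634781, 0.113742)
  k4: at (x, y) = (-1.503805, 1.416360), (dx/dtau, dy/dtau) = (-1.095817, 1.069337); Gamma_xxx = -0.472537, Gamma_xxy = 0.177201, Gamma_xyy = 0.367529, Gamma_yxx = -0.086155, Gamma_yxy = 0.032308, Gamma_yyy = 0.067010; k4 = (-1.095817, 1.069337, 0.562455, 0.102550)
  Y <- Y + (h/6)(k1 + 2k2 + 2k3 + k4): x = -1.5037, y = 1.4164, dx/dtau = -1.0960, dy/dtau = 1.0693

Answer: x = -1.5037, y = 1.4164, dx/dtau = -1.0960, dy/dtau = 1.0693


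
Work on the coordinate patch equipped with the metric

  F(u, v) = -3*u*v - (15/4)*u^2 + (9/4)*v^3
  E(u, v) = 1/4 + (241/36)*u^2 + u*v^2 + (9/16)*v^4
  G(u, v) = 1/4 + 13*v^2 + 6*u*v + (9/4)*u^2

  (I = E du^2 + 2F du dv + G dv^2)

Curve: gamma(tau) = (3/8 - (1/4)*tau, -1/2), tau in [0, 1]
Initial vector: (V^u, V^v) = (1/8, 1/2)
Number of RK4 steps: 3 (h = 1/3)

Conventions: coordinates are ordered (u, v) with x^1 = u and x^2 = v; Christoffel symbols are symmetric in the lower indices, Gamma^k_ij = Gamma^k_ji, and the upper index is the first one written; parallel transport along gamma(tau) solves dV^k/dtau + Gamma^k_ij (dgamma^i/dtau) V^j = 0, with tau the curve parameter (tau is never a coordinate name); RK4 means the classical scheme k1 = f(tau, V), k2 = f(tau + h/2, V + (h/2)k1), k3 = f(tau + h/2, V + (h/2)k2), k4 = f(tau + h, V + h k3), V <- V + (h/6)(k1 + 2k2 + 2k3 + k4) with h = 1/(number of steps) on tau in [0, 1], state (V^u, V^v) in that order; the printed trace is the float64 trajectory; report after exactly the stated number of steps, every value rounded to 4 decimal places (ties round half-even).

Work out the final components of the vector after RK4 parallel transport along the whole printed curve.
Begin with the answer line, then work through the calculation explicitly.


Answer: V^u = 0.1548, V^v = 0.4620

gamma'(tau) = (-1/4, 0); f(tau, V)^k = -Gamma^k_ij(gamma(tau)) gamma'^i(tau) V^j; h = 1/3; intermediate values shown to 6 dp
curve data and Christoffel symbols at the stage parameters:
  tau = 0.000000: gamma = (0.375000, -0.500000), gamma' = (-0.250000, 0.000000); Gamma_uuu = 1.961310, Gamma_uuv = -0.299066, Gamma_uvv = 0.560388, Gamma_vuu = -0.186411, Gamma_vuv = -0.271177, Gamma_vvv = -1.945857
  tau = 0.166667: gamma = (0.333333, -0.500000), gamma' = (-0.250000, 0.000000); Gamma_uuu = 2.100614, Gamma_uuv = -0.329003, Gamma_uvv = 0.948632, Gamma_vuu = -0.100713, Gamma_vuv = -0.296406, Gamma_vvv = -1.931727
  tau = 0.333333: gamma = (0.291667, -0.500000), gamma' = (-0.250000, 0.000000); Gamma_uuu = 2.237487, Gamma_uuv = -0.365099, Gamma_uvv = 1.449836, Gamma_vuu = -0.013090, Gamma_vuv = -0.320683, Gamma_vvv = -1.913440
  tau = 0.500000: gamma = (0.250000, -0.500000), gamma' = (-0.250000, 0.000000); Gamma_uuu = 2.362023, Gamma_uuv = -0.409939, Gamma_uvv = 2.101202, Gamma_vuu = 0.077071, Gamma_vuv = -0.344267, Gamma_vvv = -1.886969
  tau = 0.666667: gamma = (0.208333, -0.500000), gamma' = (-0.250000, 0.000000); Gamma_uuu = 2.456257, Gamma_uuv = -0.466920, Gamma_uvv = 2.948395, Gamma_vuu = 0.169988, Gamma_vuv = -0.367568, Gamma_vvv = -1.845910
  tau = 0.833333: gamma = (0.166667, -0.500000), gamma' = (-0.250000, 0.000000); Gamma_uuu = 2.489578, Gamma_uuv = -0.540070, Gamma_uvv = 4.039516, Gamma_vuu = 0.264845, Gamma_vuv = -0.391228, Gamma_vvv = -1.780566
  tau = 1.000000: gamma = (0.125000, -0.500000), gamma' = (-0.250000, 0.000000); Gamma_uuu = 2.414320, Gamma_uuv = -0.633071, Gamma_uvv = 5.405316, Gamma_vuu = 0.358663, Gamma_vuv = -0.416180, Gamma_vvv = -1.677618
step 0: V^u = 0.1250, V^v = 0.5000
step 1: k1 = (0.023908, -0.039723), k2 = (0.027156, -0.039808), k3 = (0.027441, -0.039820), k4 = (0.030612, -0.039460); V <- V + (h/6)(k1 + 2k2 + 2k3 + k4): V^u = 0.1341, V^v = 0.4868
step 2: k1 = (0.030581, -0.039462), k2 = (0.032983, -0.038645), k3 = (0.033205, -0.038649), k4 = (0.033825, -0.037376); V <- V + (h/6)(k1 + 2k2 + 2k3 + k4): V^u = 0.1450, V^v = 0.4739
step 3: k1 = (0.033738, -0.037384), k2 = (0.030621, -0.035766), k3 = (0.030261, -0.035827), k4 = (0.020512, -0.034156); V <- V + (h/6)(k1 + 2k2 + 2k3 + k4): V^u = 0.1548, V^v = 0.4620


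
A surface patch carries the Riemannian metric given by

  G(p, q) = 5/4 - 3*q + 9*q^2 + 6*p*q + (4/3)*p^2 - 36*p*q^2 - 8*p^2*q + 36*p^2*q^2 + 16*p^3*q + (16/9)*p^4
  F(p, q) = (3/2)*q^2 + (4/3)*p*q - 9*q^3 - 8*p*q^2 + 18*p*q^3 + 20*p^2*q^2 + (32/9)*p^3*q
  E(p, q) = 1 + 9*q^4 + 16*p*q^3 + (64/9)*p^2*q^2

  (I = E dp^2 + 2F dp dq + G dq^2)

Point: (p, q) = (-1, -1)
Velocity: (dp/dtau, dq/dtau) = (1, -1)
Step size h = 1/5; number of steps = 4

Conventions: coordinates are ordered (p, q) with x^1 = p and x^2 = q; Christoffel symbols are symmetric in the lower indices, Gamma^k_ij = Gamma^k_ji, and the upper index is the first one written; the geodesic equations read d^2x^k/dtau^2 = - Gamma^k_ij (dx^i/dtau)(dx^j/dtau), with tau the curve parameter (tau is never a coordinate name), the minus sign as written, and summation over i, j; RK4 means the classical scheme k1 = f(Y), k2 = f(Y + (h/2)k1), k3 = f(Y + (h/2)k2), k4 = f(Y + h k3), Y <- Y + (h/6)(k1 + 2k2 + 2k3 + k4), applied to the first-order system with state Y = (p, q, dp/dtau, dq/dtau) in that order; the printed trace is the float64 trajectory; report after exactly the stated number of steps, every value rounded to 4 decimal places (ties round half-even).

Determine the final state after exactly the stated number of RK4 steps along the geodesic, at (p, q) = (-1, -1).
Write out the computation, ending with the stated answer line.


f(Y) = (dp/dtau, dq/dtau, -Gamma^p_ij Y'^i Y'^j, -Gamma^q_ij Y'^i Y'^j) with the Gammas evaluated at the stage position; h = 0.200000; intermediate values shown to 6 dp
step 0: p = -1.0000, q = -1.0000, dp/dtau = 1.0000, dq/dtau = -1.0000
step 1:
  k1: at (p, q) = (-1.000000, -1.000000), (dp/dtau, dq/dtau) = (1.000000, -1.000000); Gamma_ppp = -0.100425, Gamma_ppq = -0.326380, Gamma_pqq = -0.338933, Gamma_qpp = -0.191988, Gamma_qpq = -0.623962, Gamma_qqq = -0.647960; k1 = (1.000000, -1.000000, -0.213402, -0.407975)
  k2: at (p, q) = (-0.900000, -1.100000), (dp/dtau, dq/dtau) = (0.978660, -1.040797); Gamma_ppp = -0.116860, Gamma_ppq = -0.358547, Gamma_pqq = -0.334644, Gamma_qpp = -0.201662, Gamma_qpq = -0.618736, Gamma_qqq = -0.577487; k2 = (0.978660, -1.040797, -0.255991, -0.441758)
  k3: at (p, q) = (-0.902134, -1.104080), (dp/dtau, dq/dtau) = (0.974401, -1.044176); Gamma_ppp = -0.116834, Gamma_ppq = -0.358341, Gamma_pqq = -0.333843, Gamma_qpp = -0.201234, Gamma_qpq = -0.617203, Gamma_qqq = -0.575007; k3 = (0.974401, -1.044176, -0.254267, -0.437947)
  k4: at (p, q) = (-0.805120, -1.208835), (dp/dtau, dq/dtau) = (0.949147, -1.087589); Gamma_ppp = -0.134713, Gamma_ppq = -0.392828, Gamma_pqq = -0.327248, Gamma_qpp = -0.209049, Gamma_qpq = -0.609592, Gamma_qqq = -0.507824; k4 = (0.949147, -1.087589, -0.302573, -0.469534)
  Y <- Y + (h/6)(k1 + 2k2 + 2k3 + k4): p = -0.8048, q = -1.2086, dp/dtau = 0.9488, dq/dtau = -1.0879
step 2:
  k1: at (p, q) = (-0.804824, -1.208585), (dp/dtau, dq/dtau) = (0.948784, -1.087897); Gamma_ppp = -0.134742, Gamma_ppq = -0.392896, Gamma_pqq = -0.327310, Gamma_qpp = -0.209100, Gamma_qpq = -0.609720, Gamma_qqq = -0.507939; k1 = (0.948784, -1.087897, -0.302407, -0.469294)
  k2: at (p, q) = (-0.709946, -1.317374), (dp/dtau, dq/dtau) = (0.918543, -1.134827); Gamma_ppp = -0.154094, Gamma_ppq = -0.429754, Gamma_pqq = -0.318438, Gamma_qpp = -0.214833, Gamma_qpq = -0.599150, Gamma_qqq = -0.443956; k2 = (0.918543, -1.134827, -0.355834, -0.496092)
  k3: at (p, q) = (-0.712970, -1.322067), (dp/dtau, dq/dtau) = (0.913200, -1.137506); Gamma_ppp = -0.153810, Gamma_ppq = -0.429020, Gamma_pqq = -0.317515, Gamma_qpp = -0.214135, Gamma_qpq = -0.597282, Gamma_qqq = -0.442044; k3 = (0.913200, -1.137506, -0.352201, -0.490334)
  k4: at (p, q) = (-0.622184, -1.436086), (dp/dtau, dq/dtau) = (0.878343, -1.185964); Gamma_ppp = -0.173992, Gamma_ppq = -0.466864, Gamma_pqq = -0.305912, Gamma_qpp = -0.216948, Gamma_qpq = -0.582127, Gamma_qqq = -0.381437; k4 = (0.878343, -1.185964, -0.408149, -0.508916)
  Y <- Y + (h/6)(k1 + 2k2 + 2k3 + k4): p = -0.6218, q = -1.4359, dp/dtau = 0.8779, dq/dtau = -1.1863
step 3:
  k1: at (p, q) = (-0.621804, -1.435869), (dp/dtau, dq/dtau) = (0.877896, -1.186266); Gamma_ppp = -0.174055, Gamma_ppq = -0.466999, Gamma_pqq = -0.305965, Gamma_qpp = -0.217011, Gamma_qpq = -0.582252, Gamma_qqq = -0.381476; k1 = (0.877896, -1.186266, -0.407975, -0.508662)
  k2: at (p, q) = (-0.534014, -1.554495), (dp/dtau, dq/dtau) = (0.837099, -1.237132); Gamma_ppp = -0.194857, Gamma_ppq = -0.505368, Gamma_pqq = -0.291633, Gamma_qpp = -0.216713, Gamma_qpq = -0.562053, Gamma_qqq = -0.324344; k2 = (0.837099, -1.237132, -0.463834, -0.515860)
  k3: at (p, q) = (-0.538094, -1.559582), (dp/dtau, dq/dtau) = (0.831513, -1.237852); Gamma_ppp = -0.194123, Gamma_ppq = -0.503755, Gamma_pqq = -0.290729, Gamma_qpp = -0.215812, Gamma_qpq = -0.560036, Gamma_qqq = -0.323211; k3 = (0.831513, -1.237852, -0.457322, -0.508416)
  k4: at (p, q) = (-0.455501, -1.683439), (dp/dtau, dq/dtau) = (0.786432, -1.287949); Gamma_ppp = -0.214262, Gamma_ppq = -0.540064, Gamma_pqq = -0.273629, Gamma_qpp = -0.211846, Gamma_qpq = -0.533975, Gamma_qqq = -0.270544; k4 = (0.786432, -1.287949, -0.507630, -0.501907)
  Y <- Y + (h/6)(k1 + 2k2 + 2k3 + k4): p = -0.4551, q = -1.6833, dp/dtau = 0.7860, dq/dtau = -1.2882
step 4:
  k1: at (p, q) = (-0.455086, -1.683342), (dp/dtau, dq/dtau) = (0.785966, -1.288237); Gamma_ppp = -0.214356, Gamma_ppq = -0.540253, Gamma_pqq = -0.273646, Gamma_qpp = -0.211892, Gamma_qpq = -0.534042, Gamma_qqq = -0.270500; k1 = (0.785966, -1.288237, -0.507475, -0.501641)
  k2: at (p, q) = (-0.376489, -1.812165), (dp/dtau, dq/dtau) = (0.735218, -1.338401); Gamma_ppp = -0.233401, Gamma_ppq = -0.573643, Gamma_pqq = -0.254000, Gamma_qpp = -0.204361, Gamma_qpq = -0.502270, Gamma_qqq = -0.222397; k2 = (0.735218, -1.338401, -0.547789, -0.479633)
  k3: at (p, q) = (-0.381564, -1.817182), (dp/dtau, dq/dtau) = (0.731187, -1.336200); Gamma_ppp = -0.232128, Gamma_ppq = -0.571030, Gamma_pqq = -0.253376, Gamma_qpp = -0.203505, Gamma_qpq = -0.500617, Gamma_qqq = -0.222133; k3 = (0.731187, -1.336200, -0.539317, -0.472814)
  k4: at (p, q) = (-0.308848, -1.950582), (dp/dtau, dq/dtau) = (0.678102, -1.382799); Gamma_ppp = -0.248617, Gamma_ppq = -0.598753, Gamma_pqq = -0.231962, Gamma_qpp = -0.192724, Gamma_qpq = -0.464145, Gamma_qqq = -0.179813; k4 = (0.678102, -1.382799, -0.565016, -0.437992)
  Y <- Y + (h/6)(k1 + 2k2 + 2k3 + k4): p = -0.3085, q = -1.9507, dp/dtau = 0.6777, dq/dtau = -1.3831

Answer: p = -0.3085, q = -1.9507, dp/dtau = 0.6777, dq/dtau = -1.3831


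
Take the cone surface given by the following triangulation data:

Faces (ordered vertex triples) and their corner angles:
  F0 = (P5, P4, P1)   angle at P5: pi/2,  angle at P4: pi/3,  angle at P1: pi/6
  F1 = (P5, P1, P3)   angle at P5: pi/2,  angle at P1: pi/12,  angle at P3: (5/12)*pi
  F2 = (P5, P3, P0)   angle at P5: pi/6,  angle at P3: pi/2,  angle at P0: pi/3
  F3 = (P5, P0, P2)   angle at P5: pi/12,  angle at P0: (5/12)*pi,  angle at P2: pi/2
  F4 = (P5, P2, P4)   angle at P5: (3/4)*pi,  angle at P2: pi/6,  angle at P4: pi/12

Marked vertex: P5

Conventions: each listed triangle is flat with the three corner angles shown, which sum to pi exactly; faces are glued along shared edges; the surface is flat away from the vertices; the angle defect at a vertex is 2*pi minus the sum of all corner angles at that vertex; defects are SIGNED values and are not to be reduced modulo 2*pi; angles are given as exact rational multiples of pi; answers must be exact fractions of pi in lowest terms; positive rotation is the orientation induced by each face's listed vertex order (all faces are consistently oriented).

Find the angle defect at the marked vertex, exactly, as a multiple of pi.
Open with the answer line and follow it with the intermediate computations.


Answer: defect(P5) = 0

Sum of corner angles at P5: 2*pi
defect = 2*pi - 2*pi


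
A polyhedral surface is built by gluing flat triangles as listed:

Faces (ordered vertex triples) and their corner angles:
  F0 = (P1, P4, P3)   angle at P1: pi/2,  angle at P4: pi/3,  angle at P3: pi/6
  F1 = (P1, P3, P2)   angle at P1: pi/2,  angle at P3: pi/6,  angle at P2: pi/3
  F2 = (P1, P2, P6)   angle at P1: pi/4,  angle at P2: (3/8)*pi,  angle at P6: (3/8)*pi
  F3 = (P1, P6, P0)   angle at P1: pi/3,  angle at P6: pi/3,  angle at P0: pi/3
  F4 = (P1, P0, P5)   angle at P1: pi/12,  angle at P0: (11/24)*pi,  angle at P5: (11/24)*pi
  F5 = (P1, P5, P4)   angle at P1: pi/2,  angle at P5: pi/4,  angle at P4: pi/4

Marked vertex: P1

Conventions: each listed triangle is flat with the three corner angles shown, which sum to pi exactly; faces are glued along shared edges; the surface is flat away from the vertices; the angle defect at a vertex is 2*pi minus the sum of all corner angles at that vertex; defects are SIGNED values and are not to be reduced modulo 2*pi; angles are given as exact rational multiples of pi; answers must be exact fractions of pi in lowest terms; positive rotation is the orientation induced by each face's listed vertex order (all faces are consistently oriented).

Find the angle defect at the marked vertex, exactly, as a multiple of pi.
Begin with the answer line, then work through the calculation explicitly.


Answer: defect(P1) = -pi/6

Sum of corner angles at P1: (13/6)*pi
defect = 2*pi - (13/6)*pi


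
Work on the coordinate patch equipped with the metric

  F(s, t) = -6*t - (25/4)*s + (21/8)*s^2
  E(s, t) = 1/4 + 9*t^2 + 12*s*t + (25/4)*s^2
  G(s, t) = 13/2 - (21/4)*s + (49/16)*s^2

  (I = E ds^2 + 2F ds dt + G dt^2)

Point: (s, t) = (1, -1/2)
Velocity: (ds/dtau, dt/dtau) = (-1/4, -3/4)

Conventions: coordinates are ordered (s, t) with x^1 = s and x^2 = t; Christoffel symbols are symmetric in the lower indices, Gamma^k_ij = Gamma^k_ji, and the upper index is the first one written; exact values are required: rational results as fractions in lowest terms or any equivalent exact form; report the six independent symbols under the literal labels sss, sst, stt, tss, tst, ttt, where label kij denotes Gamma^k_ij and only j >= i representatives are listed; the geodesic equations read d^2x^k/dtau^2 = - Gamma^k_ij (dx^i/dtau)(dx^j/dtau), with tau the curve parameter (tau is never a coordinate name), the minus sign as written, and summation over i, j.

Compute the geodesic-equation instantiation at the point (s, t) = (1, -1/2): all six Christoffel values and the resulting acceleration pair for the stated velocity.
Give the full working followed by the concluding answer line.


E = 11/4, F = -5/8, G = 69/16 at the point
E_s = 13/2, E_t = 3, F_s = -1, F_t = -6, G_s = 7/8, G_t = 0
EG - F^2 = 367/32;  g^inv = (32/367) * [[69/16, 5/8], [5/8, 11/4]]
first-kind symbols [ij,l] = (1/2)(d_i g_jl + d_j g_il - d_l g_ij): [ss,s] = E_s/2 = 13/4, [ss,t] = F_s - E_t/2 = -5/2, [st,s] = E_t/2 = 3/2, [st,t] = G_s/2 = 7/16, [tt,s] = F_t - G_s/2 = -103/16, [tt,t] = G_t/2 = 0
Gamma^s_ij = (G*[ij,s] - F*[ij,t])/(EG - F^2), Gamma^t_ij = (E*[ij,t] - F*[ij,s])/(EG - F^2)
Gamma_sss = 797/734, Gamma_sst = 863/1468, Gamma_stt = -7107/2936, Gamma_tss = -155/367, Gamma_tst = 137/734, Gamma_ttt = -515/1468
d^2s/dtau^2 = -(Gamma_sss*(-1/4)^2 + 2*Gamma_sst*(-1/4)*(-3/4) + Gamma_stt*(-3/4)^2) = 50419/46976
d^2t/dtau^2 = -(Gamma_tss*(-1/4)^2 + 2*Gamma_tst*(-1/4)*(-3/4) + Gamma_ttt*(-3/4)^2) = 3611/23488

Answer: Gamma_sss = 797/734, Gamma_sst = 863/1468, Gamma_stt = -7107/2936, Gamma_tss = -155/367, Gamma_tst = 137/734, Gamma_ttt = -515/1468; accelerations (d^2s/dtau^2, d^2t/dtau^2) = (50419/46976, 3611/23488)


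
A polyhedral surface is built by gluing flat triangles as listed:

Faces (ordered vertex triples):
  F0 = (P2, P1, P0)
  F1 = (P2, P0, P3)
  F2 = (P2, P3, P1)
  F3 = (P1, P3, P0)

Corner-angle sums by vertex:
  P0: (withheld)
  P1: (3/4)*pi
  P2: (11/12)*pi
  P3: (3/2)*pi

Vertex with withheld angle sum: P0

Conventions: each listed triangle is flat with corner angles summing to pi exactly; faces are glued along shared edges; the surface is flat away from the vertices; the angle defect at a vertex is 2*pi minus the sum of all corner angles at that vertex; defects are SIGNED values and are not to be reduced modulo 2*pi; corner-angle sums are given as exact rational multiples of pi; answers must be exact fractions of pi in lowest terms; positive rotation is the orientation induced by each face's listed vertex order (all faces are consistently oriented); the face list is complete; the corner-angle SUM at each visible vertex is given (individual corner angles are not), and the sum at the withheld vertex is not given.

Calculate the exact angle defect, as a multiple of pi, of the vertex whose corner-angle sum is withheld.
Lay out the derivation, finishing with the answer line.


V = 4, E = 6, F = 4; chi = V - E + F = 2
Gauss-Bonnet: total defect = 2*pi*chi = 4*pi; visible defects sum to (17/6)*pi

Answer: defect(P0) = (7/6)*pi


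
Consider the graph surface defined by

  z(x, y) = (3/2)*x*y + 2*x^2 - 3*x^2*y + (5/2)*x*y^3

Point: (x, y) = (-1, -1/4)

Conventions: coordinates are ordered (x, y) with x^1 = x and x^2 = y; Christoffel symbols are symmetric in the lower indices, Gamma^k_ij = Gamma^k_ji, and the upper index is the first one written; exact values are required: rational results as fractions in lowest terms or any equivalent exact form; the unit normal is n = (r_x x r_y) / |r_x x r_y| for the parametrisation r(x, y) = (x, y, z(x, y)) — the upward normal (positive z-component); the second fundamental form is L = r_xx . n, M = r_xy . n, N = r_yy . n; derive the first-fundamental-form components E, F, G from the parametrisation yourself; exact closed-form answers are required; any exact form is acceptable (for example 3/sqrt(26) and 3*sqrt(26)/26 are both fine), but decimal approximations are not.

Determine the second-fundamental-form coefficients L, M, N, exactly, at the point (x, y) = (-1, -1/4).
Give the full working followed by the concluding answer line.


z_x = -757/128, z_y = -159/32, z_xx = 11/2, z_xy = 255/32, z_yy = 15/4
E = 589433/16384, F = 120363/4096, G = 26305/1024; answer radicand W^2 = 993929/16384
unnormalised second-form numerators: l = 11/2, m = 255/32, n = 15/4; L = l/sqrt(993929/16384), and similarly M = m/sqrt(W^2), N = n/sqrt(W^2)

Answer: L = 704*sqrt(993929)/993929, M = 1020*sqrt(993929)/993929, N = 480*sqrt(993929)/993929


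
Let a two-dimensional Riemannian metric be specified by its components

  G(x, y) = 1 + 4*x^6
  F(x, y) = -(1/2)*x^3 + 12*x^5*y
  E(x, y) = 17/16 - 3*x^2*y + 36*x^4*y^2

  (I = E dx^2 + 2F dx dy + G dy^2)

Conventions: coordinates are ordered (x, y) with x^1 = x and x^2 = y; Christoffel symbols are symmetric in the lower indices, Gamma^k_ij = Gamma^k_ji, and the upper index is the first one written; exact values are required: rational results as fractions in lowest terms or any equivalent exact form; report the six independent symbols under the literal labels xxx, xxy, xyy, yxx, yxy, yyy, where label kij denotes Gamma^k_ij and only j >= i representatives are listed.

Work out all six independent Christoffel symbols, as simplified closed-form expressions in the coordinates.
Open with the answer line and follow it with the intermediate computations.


Answer: Gamma_xxx = (1152*x^3*y^2 - 48*x*y)/(64*x^6 + 576*x^4*y^2 - 48*x^2*y + 17), Gamma_xxy = (576*x^4*y - 24*x^2)/(64*x^6 + 576*x^4*y^2 - 48*x^2*y + 17), Gamma_xyy = 0, Gamma_yxx = 384*x^4*y/(64*x^6 + 576*x^4*y^2 - 48*x^2*y + 17), Gamma_yxy = 192*x^5/(64*x^6 + 576*x^4*y^2 - 48*x^2*y + 17), Gamma_yyy = 0

E = 17/16 - 3*x^2*y + 36*x^4*y^2; F = -(1/2)*x^3 + 12*x^5*y; G = 1 + 4*x^6
Gamma^k_ij = (1/2) g^{kl} (d_i g_jl + d_j g_il - d_l g_ij), with g^inv = (1/(EG-F^2)) [[G, -F], [-F, E]]
first partials: E_x = -6*x*y + 144*x^3*y^2, E_y = -3*x^2 + 72*x^4*y, F_x = -(3/2)*x^2 + 60*x^4*y, F_y = 12*x^5, G_x = 24*x^5, G_y = 0
D = EG - F^2 = 17/16 - 3*x^2*y + 36*x^4*y^2 + 4*x^6
expanded: Gamma^x_xx = (G E_x - 2F F_x + F E_y)/(2D), Gamma^x_xy = (G E_y - F G_x)/(2D), Gamma^x_yy = (2G F_y - G G_x - F G_y)/(2D), Gamma^y_xx = (2E F_x - E E_y - F E_x)/(2D), Gamma^y_xy = (E G_x - F E_y)/(2D), Gamma^y_yy = (E G_y - 2F F_y + F G_x)/(2D); substitute and cancel common factors


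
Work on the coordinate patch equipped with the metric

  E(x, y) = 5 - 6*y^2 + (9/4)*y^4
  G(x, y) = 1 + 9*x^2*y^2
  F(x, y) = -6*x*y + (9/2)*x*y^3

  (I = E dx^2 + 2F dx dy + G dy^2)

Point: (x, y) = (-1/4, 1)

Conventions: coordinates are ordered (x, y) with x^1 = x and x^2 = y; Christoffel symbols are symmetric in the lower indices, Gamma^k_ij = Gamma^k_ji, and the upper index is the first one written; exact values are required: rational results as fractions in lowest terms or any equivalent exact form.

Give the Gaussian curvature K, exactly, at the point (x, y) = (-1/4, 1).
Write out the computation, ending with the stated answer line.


E = 5/4, F = 3/8, G = 25/16, EG - F^2 = 29/16 at the point
E_x = 0, E_y = -3, F_x = -3/2, F_y = -15/8, G_x = -9/2, G_y = 9/8
E_yy = 15, F_xy = 15/2, G_xx = 18
K follows from Brioschi's formula, (det M1 - det M2)/(EG - F^2)^2.
M1 = [[-E_yy/2 + F_xy - G_xx/2, E_x/2, F_x - E_y/2], [F_y - G_x/2, E, F], [G_y/2, F, G]] = [[-9, 0, 0], [3/8, 5/4, 3/8], [9/16, 3/8, 25/16]]; det M1 = -261/16
M2 = [[0, E_y/2, G_x/2], [E_y/2, E, F], [G_x/2, F, G]] = [[0, -3/2, -9/4], [-3/2, 5/4, 3/8], [-9/4, 3/8, 25/16]]; det M2 = -117/16
det M1 - det M2 = -9; K = -9 / (29/16)^2 = -2304/841

Answer: K = -2304/841


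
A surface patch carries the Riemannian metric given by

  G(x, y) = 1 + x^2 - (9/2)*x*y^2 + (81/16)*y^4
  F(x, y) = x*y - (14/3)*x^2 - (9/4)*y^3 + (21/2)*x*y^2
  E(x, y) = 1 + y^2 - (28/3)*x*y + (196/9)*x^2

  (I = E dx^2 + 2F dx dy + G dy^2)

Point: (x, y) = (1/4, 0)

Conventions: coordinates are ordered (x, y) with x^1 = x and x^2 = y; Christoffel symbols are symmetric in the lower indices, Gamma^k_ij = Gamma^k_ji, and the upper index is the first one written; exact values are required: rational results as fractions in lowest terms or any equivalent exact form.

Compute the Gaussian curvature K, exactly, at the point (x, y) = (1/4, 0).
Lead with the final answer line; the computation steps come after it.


Answer: K = -20736/121801

E = 85/36, F = -7/24, G = 17/16, EG - F^2 = 349/144 at the point
E_x = 98/9, E_y = -7/3, F_x = -7/3, F_y = 1/4, G_x = 1/2, G_y = 0
E_yy = 2, F_xy = 1, G_xx = 2
The intrinsic route: Brioschi's K = (det M1 - det M2)/(EG - F^2)^2.
M1 = [[-E_yy/2 + F_xy - G_xx/2, E_x/2, F_x - E_y/2], [F_y - G_x/2, E, F], [G_y/2, F, G]] = [[-1, 49/9, -7/6], [0, 85/36, -7/24], [0, -7/24, 17/16]]; det M1 = -349/144
M2 = [[0, E_y/2, G_x/2], [E_y/2, E, F], [G_x/2, F, G]] = [[0, -7/6, 1/4], [-7/6, 85/36, -7/24], [1/4, -7/24, 17/16]]; det M2 = -205/144
det M1 - det M2 = -1; K = -1 / (349/144)^2 = -20736/121801


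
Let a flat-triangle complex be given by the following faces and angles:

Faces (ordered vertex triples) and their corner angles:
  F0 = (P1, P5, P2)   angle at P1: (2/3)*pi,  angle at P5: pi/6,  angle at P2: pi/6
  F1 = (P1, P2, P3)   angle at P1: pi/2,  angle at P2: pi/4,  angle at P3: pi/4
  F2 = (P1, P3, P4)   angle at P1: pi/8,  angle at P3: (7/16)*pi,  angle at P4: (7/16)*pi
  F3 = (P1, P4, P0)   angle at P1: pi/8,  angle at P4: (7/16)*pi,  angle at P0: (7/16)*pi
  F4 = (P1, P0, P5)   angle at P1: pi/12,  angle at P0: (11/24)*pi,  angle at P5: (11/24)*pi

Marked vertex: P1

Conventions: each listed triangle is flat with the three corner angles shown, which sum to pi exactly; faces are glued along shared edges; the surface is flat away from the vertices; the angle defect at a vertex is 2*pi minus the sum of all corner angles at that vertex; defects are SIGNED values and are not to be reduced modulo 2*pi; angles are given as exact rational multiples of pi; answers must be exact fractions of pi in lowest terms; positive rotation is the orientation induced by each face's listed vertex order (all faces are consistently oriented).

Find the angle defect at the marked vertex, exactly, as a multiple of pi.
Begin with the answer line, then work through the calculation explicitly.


Answer: defect(P1) = pi/2

Sum of corner angles at P1: (3/2)*pi
defect = 2*pi - (3/2)*pi
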